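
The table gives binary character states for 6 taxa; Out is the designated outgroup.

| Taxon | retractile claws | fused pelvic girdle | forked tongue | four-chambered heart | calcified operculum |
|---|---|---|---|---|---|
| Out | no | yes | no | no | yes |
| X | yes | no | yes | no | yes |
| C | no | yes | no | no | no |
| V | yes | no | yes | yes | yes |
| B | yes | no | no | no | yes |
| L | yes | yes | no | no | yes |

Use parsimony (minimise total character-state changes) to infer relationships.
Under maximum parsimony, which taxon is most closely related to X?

V

Character polarity is set by the outgroup: the derived state is whichever differs from the outgroup's state, so for fused pelvic girdle, calcified operculum the derived state is 'no', and for the remaining characters it is 'yes'.
Only B, L, V, and X show the derived state 'yes' for retractile claws, supporting them as a clade.
Only B, V, and X show the derived state 'no' for fused pelvic girdle, supporting them as a clade.
forked tongue (derived state 'yes') is shared by V and X — a synapomorphy uniting that clade.
four-chambered heart: derived state 'yes' in V only — an autapomorphy, so it tells us nothing about relationships among taxa.
calcified operculum (derived state 'no') is unique to C (autapomorphy; uninformative for grouping).
Most parsimonious ingroup topology: ((((X,V),B),L),C).
X and V form a cherry on this tree, so they are sister taxa.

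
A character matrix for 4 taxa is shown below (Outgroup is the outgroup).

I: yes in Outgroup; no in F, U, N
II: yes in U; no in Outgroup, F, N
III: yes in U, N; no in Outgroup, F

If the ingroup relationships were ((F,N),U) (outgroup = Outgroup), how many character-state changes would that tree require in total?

Map each character onto ((F,N),U) (rooted by Outgroup) and count the minimum state changes it requires (Fitch parsimony):
I: 1; II: 1; III: 2.
Total tree length = 4.

4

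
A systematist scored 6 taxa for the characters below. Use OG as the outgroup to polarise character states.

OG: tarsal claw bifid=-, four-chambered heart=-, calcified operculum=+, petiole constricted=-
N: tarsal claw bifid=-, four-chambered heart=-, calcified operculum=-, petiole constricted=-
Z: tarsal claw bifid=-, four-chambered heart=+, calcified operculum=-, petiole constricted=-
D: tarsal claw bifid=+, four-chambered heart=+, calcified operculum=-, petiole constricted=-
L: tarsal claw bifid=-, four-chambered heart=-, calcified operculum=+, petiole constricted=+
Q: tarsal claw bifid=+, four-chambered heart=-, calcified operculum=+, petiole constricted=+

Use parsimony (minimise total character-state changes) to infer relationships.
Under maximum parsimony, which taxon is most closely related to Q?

L

Character polarity is set by the outgroup: the derived state is whichever differs from the outgroup's state, so for calcified operculum the derived state is '-', and for the remaining characters it is '+'.
tarsal claw bifid groups D and Q, which is incompatible with the clades supported by the remaining characters; treating it as convergent (homoplasy) costs fewer steps than any alternative tree.
Only D and Z show the derived state '+' for four-chambered heart, supporting them as a clade.
calcified operculum (derived state '-') is shared by D, N, and Z — a synapomorphy uniting that clade.
Only L and Q show the derived state '+' for petiole constricted, supporting them as a clade.
Most parsimonious ingroup topology: ((N,(Z,D)),(L,Q)).
Q and L form a cherry on this tree, so they are sister taxa.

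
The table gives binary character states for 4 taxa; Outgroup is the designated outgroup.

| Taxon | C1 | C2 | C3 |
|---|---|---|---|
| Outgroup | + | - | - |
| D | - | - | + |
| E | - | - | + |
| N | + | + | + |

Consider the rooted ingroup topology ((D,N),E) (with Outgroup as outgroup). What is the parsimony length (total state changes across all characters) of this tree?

Map each character onto ((D,N),E) (rooted by Outgroup) and count the minimum state changes it requires (Fitch parsimony):
C1: 2; C2: 1; C3: 1.
Total tree length = 4.

4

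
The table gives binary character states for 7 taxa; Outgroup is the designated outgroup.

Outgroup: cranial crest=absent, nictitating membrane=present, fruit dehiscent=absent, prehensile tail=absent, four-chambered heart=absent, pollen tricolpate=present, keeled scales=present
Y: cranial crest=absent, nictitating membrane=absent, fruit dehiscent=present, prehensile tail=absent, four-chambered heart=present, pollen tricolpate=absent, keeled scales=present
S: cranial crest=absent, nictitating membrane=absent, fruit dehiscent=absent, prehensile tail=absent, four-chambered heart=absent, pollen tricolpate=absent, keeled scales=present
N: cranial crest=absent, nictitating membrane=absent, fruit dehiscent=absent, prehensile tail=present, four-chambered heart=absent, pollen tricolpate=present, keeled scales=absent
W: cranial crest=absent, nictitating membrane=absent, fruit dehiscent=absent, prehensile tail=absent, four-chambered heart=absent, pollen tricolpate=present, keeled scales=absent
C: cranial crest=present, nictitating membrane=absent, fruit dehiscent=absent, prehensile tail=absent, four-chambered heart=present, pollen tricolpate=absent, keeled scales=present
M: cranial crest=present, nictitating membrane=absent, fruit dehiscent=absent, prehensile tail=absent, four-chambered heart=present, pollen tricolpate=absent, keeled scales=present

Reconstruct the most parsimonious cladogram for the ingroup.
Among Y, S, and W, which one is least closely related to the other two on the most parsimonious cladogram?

Character polarity is set by the outgroup: the derived state is whichever differs from the outgroup's state, so for nictitating membrane, pollen tricolpate, keeled scales the derived state is 'absent', and for the remaining characters it is 'present'.
cranial crest: derived state 'present' in C and M only — synapomorphy for {C, M}.
nictitating membrane (derived state 'absent') is shared by all ingroup taxa — unites the whole ingroup.
fruit dehiscent (derived state 'present') is unique to Y (autapomorphy; uninformative for grouping).
prehensile tail: derived state 'present' in N only — an autapomorphy, so it tells us nothing about relationships among taxa.
four-chambered heart (derived state 'present') is shared by C, M, and Y — a synapomorphy uniting that clade.
pollen tricolpate (derived state 'absent') is shared by C, M, S, and Y — a synapomorphy uniting that clade.
keeled scales (derived state 'absent') is shared by N and W — a synapomorphy uniting that clade.
Most parsimonious ingroup topology: (((Y,(C,M)),S),(N,W)).
S and Y share a more recent common ancestor with each other than either does with W, so W is the least closely related of the three.

W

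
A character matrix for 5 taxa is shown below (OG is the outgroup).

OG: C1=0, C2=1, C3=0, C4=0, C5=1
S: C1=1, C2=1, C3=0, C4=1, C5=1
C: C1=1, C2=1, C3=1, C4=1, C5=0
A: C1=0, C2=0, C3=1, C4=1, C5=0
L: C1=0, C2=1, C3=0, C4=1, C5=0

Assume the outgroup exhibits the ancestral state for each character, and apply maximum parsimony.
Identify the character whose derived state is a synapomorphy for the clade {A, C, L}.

C5

Character polarity is set by the outgroup: the derived state is whichever differs from the outgroup's state, so for C2, C5 the derived state is '0', and for the remaining characters it is '1'.
C1 (state '1') occurs in C and S but conflicts with the nesting implied by the other characters — most parsimoniously interpreted as homoplasy.
C2 (derived state '0') is unique to A (autapomorphy; uninformative for grouping).
C3 (derived state '1') is shared by A and C — a synapomorphy uniting that clade.
All ingroup taxa share the derived state '1' for C4; it defines the ingroup but does not resolve relationships within it.
C5: derived state '0' in A, C, and L only — synapomorphy for {A, C, L}.
Most parsimonious ingroup topology: (S,((C,A),L)).
The clade {A, C, L} is supported by C5: its derived state '0' occurs in exactly those taxa and in no other taxon (including the outgroup).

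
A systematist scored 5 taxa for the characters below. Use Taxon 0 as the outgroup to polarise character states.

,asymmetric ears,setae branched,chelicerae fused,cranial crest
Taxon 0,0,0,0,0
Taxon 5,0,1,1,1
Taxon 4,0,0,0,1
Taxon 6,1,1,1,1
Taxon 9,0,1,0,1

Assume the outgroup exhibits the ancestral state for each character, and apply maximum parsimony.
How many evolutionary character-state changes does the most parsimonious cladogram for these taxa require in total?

4

The outgroup has state '0' for every character, so '1' is the derived state throughout.
asymmetric ears (derived state '1') is unique to Taxon 6 (autapomorphy; uninformative for grouping).
setae branched: derived state '1' in Taxon 5, Taxon 6, and Taxon 9 only — synapomorphy for {Taxon 5, Taxon 6, Taxon 9}.
chelicerae fused: derived state '1' in Taxon 5 and Taxon 6 only — synapomorphy for {Taxon 5, Taxon 6}.
All ingroup taxa share the derived state '1' for cranial crest; it defines the ingroup but does not resolve relationships within it.
Most parsimonious ingroup topology: (((Taxon 5,Taxon 6),Taxon 9),Taxon 4).
Changes per character on this tree: asymmetric ears: 1; setae branched: 1; chelicerae fused: 1; cranial crest: 1.
Total = 4.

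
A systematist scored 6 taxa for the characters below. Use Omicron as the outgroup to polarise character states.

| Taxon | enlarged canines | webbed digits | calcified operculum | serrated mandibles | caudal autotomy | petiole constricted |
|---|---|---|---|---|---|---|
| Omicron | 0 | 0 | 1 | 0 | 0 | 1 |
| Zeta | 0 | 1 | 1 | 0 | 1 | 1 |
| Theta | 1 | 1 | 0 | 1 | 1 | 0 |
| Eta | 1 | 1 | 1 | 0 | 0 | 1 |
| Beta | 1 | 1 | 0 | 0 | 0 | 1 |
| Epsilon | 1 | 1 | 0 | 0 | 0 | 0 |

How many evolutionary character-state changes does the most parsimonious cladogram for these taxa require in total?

Character polarity is set by the outgroup: the derived state is whichever differs from the outgroup's state, so for calcified operculum, petiole constricted the derived state is '0', and for the remaining characters it is '1'.
enlarged canines: derived state '1' in Beta, Epsilon, Eta, and Theta only — synapomorphy for {Beta, Epsilon, Eta, Theta}.
All ingroup taxa share the derived state '1' for webbed digits; it defines the ingroup but does not resolve relationships within it.
Only Beta, Epsilon, and Theta show the derived state '0' for calcified operculum, supporting them as a clade.
serrated mandibles (derived state '1') is unique to Theta (autapomorphy; uninformative for grouping).
caudal autotomy groups Theta and Zeta, which is incompatible with the clades supported by the remaining characters; treating it as convergent (homoplasy) costs fewer steps than any alternative tree.
petiole constricted: derived state '0' in Epsilon and Theta only — synapomorphy for {Epsilon, Theta}.
Most parsimonious ingroup topology: (Zeta,(((Theta,Epsilon),Beta),Eta)).
Changes per character on this tree: enlarged canines: 1; webbed digits: 1; calcified operculum: 1; serrated mandibles: 1; caudal autotomy: 2; petiole constricted: 1.
Total = 7.

7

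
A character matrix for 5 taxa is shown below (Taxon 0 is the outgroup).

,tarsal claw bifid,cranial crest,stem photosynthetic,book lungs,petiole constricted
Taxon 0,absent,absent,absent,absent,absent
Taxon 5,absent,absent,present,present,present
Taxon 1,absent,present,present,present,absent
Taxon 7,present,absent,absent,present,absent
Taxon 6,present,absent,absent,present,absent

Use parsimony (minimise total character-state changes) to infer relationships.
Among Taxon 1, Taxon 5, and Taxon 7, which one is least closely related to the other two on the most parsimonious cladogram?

Taxon 7

The outgroup has state 'absent' for every character, so 'present' is the derived state throughout.
tarsal claw bifid: derived state 'present' in Taxon 6 and Taxon 7 only — synapomorphy for {Taxon 6, Taxon 7}.
cranial crest (derived state 'present') is unique to Taxon 1 (autapomorphy; uninformative for grouping).
Only Taxon 1 and Taxon 5 show the derived state 'present' for stem photosynthetic, supporting them as a clade.
book lungs (derived state 'present') is shared by all ingroup taxa — unites the whole ingroup.
petiole constricted (derived state 'present') is unique to Taxon 5 (autapomorphy; uninformative for grouping).
Most parsimonious ingroup topology: ((Taxon 5,Taxon 1),(Taxon 7,Taxon 6)).
Taxon 5 and Taxon 1 share a more recent common ancestor with each other than either does with Taxon 7, so Taxon 7 is the least closely related of the three.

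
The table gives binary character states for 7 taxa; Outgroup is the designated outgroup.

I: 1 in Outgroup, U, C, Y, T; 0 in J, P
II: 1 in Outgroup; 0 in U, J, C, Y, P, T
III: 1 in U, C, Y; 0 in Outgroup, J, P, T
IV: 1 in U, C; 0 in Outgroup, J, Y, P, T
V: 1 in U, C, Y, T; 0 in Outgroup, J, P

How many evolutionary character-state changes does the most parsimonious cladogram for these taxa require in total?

Character polarity is set by the outgroup: the derived state is whichever differs from the outgroup's state, so for I, II the derived state is '0', and for the remaining characters it is '1'.
I (derived state '0') is shared by J and P — a synapomorphy uniting that clade.
All ingroup taxa share the derived state '0' for II; it defines the ingroup but does not resolve relationships within it.
III: derived state '1' in C, U, and Y only — synapomorphy for {C, U, Y}.
Only C and U show the derived state '1' for IV, supporting them as a clade.
Only C, T, U, and Y show the derived state '1' for V, supporting them as a clade.
Most parsimonious ingroup topology: ((((U,C),Y),T),(J,P)).
Changes per character on this tree: I: 1; II: 1; III: 1; IV: 1; V: 1.
Total = 5.

5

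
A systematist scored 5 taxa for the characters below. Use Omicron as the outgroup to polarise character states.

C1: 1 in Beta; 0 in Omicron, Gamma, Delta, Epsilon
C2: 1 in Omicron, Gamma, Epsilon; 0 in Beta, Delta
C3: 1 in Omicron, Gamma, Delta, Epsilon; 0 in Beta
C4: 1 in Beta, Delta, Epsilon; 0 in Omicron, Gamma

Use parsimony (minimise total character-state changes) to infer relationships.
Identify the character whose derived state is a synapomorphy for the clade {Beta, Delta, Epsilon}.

C4

Character polarity is set by the outgroup: the derived state is whichever differs from the outgroup's state, so for C2, C3 the derived state is '0', and for the remaining characters it is '1'.
C1 (derived state '1') is unique to Beta (autapomorphy; uninformative for grouping).
Only Beta and Delta show the derived state '0' for C2, supporting them as a clade.
C3: derived state '0' in Beta only — an autapomorphy, so it tells us nothing about relationships among taxa.
C4 (derived state '1') is shared by Beta, Delta, and Epsilon — a synapomorphy uniting that clade.
Most parsimonious ingroup topology: (Gamma,((Delta,Beta),Epsilon)).
The clade {Beta, Delta, Epsilon} is supported by C4: its derived state '1' occurs in exactly those taxa and in no other taxon (including the outgroup).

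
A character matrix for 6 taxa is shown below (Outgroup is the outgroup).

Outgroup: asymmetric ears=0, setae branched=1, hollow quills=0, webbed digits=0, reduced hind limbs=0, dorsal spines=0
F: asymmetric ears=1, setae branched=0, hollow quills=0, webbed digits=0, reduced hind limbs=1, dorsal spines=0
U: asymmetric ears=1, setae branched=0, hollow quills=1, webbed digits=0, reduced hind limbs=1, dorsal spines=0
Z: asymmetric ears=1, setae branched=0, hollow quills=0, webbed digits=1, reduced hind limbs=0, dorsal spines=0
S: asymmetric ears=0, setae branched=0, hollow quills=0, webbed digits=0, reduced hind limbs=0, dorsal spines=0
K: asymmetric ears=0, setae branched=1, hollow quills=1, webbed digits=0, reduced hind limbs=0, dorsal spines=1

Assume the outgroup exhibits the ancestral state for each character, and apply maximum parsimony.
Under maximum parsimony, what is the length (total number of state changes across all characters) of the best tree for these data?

7

Character polarity is set by the outgroup: the derived state is whichever differs from the outgroup's state, so for setae branched the derived state is '0', and for the remaining characters it is '1'.
asymmetric ears (derived state '1') is shared by F, U, and Z — a synapomorphy uniting that clade.
setae branched (derived state '0') is shared by F, S, U, and Z — a synapomorphy uniting that clade.
hollow quills groups K and U, which is incompatible with the clades supported by the remaining characters; treating it as convergent (homoplasy) costs fewer steps than any alternative tree.
webbed digits: derived state '1' in Z only — an autapomorphy, so it tells us nothing about relationships among taxa.
Only F and U show the derived state '1' for reduced hind limbs, supporting them as a clade.
dorsal spines: derived state '1' in K only — an autapomorphy, so it tells us nothing about relationships among taxa.
Most parsimonious ingroup topology: ((((F,U),Z),S),K).
Changes per character on this tree: asymmetric ears: 1; setae branched: 1; hollow quills: 2; webbed digits: 1; reduced hind limbs: 1; dorsal spines: 1.
Total = 7.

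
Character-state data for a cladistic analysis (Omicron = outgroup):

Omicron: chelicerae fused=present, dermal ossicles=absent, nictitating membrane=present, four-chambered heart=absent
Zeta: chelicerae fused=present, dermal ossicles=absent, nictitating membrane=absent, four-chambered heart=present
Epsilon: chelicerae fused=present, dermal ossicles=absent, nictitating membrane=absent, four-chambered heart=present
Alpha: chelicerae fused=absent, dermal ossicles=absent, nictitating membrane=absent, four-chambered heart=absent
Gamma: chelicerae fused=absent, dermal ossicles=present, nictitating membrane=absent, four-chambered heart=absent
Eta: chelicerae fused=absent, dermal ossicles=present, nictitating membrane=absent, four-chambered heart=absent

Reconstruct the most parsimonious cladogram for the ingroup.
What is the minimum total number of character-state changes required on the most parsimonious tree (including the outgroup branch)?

4

Character polarity is set by the outgroup: the derived state is whichever differs from the outgroup's state, so for chelicerae fused, nictitating membrane the derived state is 'absent', and for the remaining characters it is 'present'.
chelicerae fused: derived state 'absent' in Alpha, Eta, and Gamma only — synapomorphy for {Alpha, Eta, Gamma}.
dermal ossicles (derived state 'present') is shared by Eta and Gamma — a synapomorphy uniting that clade.
All ingroup taxa share the derived state 'absent' for nictitating membrane; it defines the ingroup but does not resolve relationships within it.
four-chambered heart: derived state 'present' in Epsilon and Zeta only — synapomorphy for {Epsilon, Zeta}.
Most parsimonious ingroup topology: ((Zeta,Epsilon),(Alpha,(Gamma,Eta))).
Changes per character on this tree: chelicerae fused: 1; dermal ossicles: 1; nictitating membrane: 1; four-chambered heart: 1.
Total = 4.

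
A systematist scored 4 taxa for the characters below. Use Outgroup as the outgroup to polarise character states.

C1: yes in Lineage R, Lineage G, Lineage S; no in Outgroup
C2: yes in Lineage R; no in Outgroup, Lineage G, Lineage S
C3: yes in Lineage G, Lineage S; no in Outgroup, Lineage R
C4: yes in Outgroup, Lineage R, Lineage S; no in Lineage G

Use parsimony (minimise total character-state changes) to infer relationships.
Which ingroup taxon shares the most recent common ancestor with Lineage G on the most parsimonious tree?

Character polarity is set by the outgroup: the derived state is whichever differs from the outgroup's state, so for C4 the derived state is 'no', and for the remaining characters it is 'yes'.
All ingroup taxa share the derived state 'yes' for C1; it defines the ingroup but does not resolve relationships within it.
C2: derived state 'yes' in Lineage R only — an autapomorphy, so it tells us nothing about relationships among taxa.
Only Lineage G and Lineage S show the derived state 'yes' for C3, supporting them as a clade.
C4 (derived state 'no') is unique to Lineage G (autapomorphy; uninformative for grouping).
Most parsimonious ingroup topology: (Lineage R,(Lineage G,Lineage S)).
Lineage G and Lineage S form a cherry on this tree, so they are sister taxa.

Lineage S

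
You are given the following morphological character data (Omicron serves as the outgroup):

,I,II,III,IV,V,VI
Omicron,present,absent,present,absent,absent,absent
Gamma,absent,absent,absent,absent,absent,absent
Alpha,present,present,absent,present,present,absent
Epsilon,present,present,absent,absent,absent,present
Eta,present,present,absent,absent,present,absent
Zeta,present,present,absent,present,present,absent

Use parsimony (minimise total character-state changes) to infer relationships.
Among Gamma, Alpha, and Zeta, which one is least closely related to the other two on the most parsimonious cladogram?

Gamma

Character polarity is set by the outgroup: the derived state is whichever differs from the outgroup's state, so for I, III the derived state is 'absent', and for the remaining characters it is 'present'.
I (derived state 'absent') is unique to Gamma (autapomorphy; uninformative for grouping).
II (derived state 'present') is shared by Alpha, Epsilon, Eta, and Zeta — a synapomorphy uniting that clade.
III (derived state 'absent') is shared by all ingroup taxa — unites the whole ingroup.
IV: derived state 'present' in Alpha and Zeta only — synapomorphy for {Alpha, Zeta}.
V: derived state 'present' in Alpha, Eta, and Zeta only — synapomorphy for {Alpha, Eta, Zeta}.
VI (derived state 'present') is unique to Epsilon (autapomorphy; uninformative for grouping).
Most parsimonious ingroup topology: (Gamma,(((Alpha,Zeta),Eta),Epsilon)).
Zeta and Alpha share a more recent common ancestor with each other than either does with Gamma, so Gamma is the least closely related of the three.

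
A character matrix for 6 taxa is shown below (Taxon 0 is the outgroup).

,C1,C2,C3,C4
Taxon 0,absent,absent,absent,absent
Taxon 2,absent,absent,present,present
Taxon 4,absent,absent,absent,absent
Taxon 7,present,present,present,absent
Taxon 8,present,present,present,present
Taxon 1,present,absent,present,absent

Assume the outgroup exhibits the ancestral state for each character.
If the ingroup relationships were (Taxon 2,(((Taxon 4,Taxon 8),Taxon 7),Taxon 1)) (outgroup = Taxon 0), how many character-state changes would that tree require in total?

Map each character onto (Taxon 2,(((Taxon 4,Taxon 8),Taxon 7),Taxon 1)) (rooted by Taxon 0) and count the minimum state changes it requires (Fitch parsimony):
C1: 2; C2: 2; C3: 2; C4: 2.
Total tree length = 8.

8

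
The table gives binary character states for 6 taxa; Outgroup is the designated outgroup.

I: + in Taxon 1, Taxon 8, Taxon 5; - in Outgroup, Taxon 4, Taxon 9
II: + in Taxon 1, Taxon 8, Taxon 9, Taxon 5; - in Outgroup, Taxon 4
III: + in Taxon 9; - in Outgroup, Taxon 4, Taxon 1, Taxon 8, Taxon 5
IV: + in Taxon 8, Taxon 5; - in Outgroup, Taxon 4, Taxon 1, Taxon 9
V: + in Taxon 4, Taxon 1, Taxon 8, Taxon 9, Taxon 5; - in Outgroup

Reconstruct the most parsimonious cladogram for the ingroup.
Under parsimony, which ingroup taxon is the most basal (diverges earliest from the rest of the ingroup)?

The outgroup has state '-' for every character, so '+' is the derived state throughout.
I: derived state '+' in Taxon 1, Taxon 5, and Taxon 8 only — synapomorphy for {Taxon 1, Taxon 5, Taxon 8}.
Only Taxon 1, Taxon 5, Taxon 8, and Taxon 9 show the derived state '+' for II, supporting them as a clade.
III (derived state '+') is unique to Taxon 9 (autapomorphy; uninformative for grouping).
IV: derived state '+' in Taxon 5 and Taxon 8 only — synapomorphy for {Taxon 5, Taxon 8}.
V (derived state '+') is shared by all ingroup taxa — unites the whole ingroup.
Most parsimonious ingroup topology: (Taxon 4,((Taxon 1,(Taxon 8,Taxon 5)),Taxon 9)).
Taxon 4 is sister to the clade containing all other ingroup taxa, so it is the earliest-diverging (most basal) ingroup lineage.

Taxon 4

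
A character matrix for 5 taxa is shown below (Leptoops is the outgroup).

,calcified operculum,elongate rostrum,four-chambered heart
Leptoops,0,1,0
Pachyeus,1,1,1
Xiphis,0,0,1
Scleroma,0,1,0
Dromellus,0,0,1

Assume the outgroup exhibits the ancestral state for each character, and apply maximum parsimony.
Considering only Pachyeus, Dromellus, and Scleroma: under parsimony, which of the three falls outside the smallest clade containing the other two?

Character polarity is set by the outgroup: the derived state is whichever differs from the outgroup's state, so for elongate rostrum the derived state is '0', and for the remaining characters it is '1'.
calcified operculum: derived state '1' in Pachyeus only — an autapomorphy, so it tells us nothing about relationships among taxa.
elongate rostrum (derived state '0') is shared by Dromellus and Xiphis — a synapomorphy uniting that clade.
four-chambered heart: derived state '1' in Dromellus, Pachyeus, and Xiphis only — synapomorphy for {Dromellus, Pachyeus, Xiphis}.
Most parsimonious ingroup topology: ((Pachyeus,(Xiphis,Dromellus)),Scleroma).
Dromellus and Pachyeus share a more recent common ancestor with each other than either does with Scleroma, so Scleroma is the least closely related of the three.

Scleroma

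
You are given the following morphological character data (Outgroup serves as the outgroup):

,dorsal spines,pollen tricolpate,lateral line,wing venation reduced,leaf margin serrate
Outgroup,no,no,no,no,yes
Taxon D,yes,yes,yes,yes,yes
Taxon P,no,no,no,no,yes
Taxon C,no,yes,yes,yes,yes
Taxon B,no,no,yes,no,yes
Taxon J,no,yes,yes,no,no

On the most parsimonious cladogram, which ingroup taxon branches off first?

Character polarity is set by the outgroup: the derived state is whichever differs from the outgroup's state, so for leaf margin serrate the derived state is 'no', and for the remaining characters it is 'yes'.
dorsal spines: derived state 'yes' in Taxon D only — an autapomorphy, so it tells us nothing about relationships among taxa.
Only Taxon C, Taxon D, and Taxon J show the derived state 'yes' for pollen tricolpate, supporting them as a clade.
Only Taxon B, Taxon C, Taxon D, and Taxon J show the derived state 'yes' for lateral line, supporting them as a clade.
Only Taxon C and Taxon D show the derived state 'yes' for wing venation reduced, supporting them as a clade.
leaf margin serrate: derived state 'no' in Taxon J only — an autapomorphy, so it tells us nothing about relationships among taxa.
Most parsimonious ingroup topology: ((((Taxon D,Taxon C),Taxon J),Taxon B),Taxon P).
Taxon P is sister to the clade containing all other ingroup taxa, so it is the earliest-diverging (most basal) ingroup lineage.

Taxon P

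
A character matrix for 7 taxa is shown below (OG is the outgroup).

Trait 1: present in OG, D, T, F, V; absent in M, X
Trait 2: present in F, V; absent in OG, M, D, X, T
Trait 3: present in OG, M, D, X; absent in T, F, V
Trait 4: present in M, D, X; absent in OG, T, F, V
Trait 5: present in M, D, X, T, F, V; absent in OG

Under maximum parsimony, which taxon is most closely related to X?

M

Character polarity is set by the outgroup: the derived state is whichever differs from the outgroup's state, so for Trait 1, Trait 3 the derived state is 'absent', and for the remaining characters it is 'present'.
Trait 1 (derived state 'absent') is shared by M and X — a synapomorphy uniting that clade.
Trait 2: derived state 'present' in F and V only — synapomorphy for {F, V}.
Only F, T, and V show the derived state 'absent' for Trait 3, supporting them as a clade.
Only D, M, and X show the derived state 'present' for Trait 4, supporting them as a clade.
Trait 5 (derived state 'present') is shared by all ingroup taxa — unites the whole ingroup.
Most parsimonious ingroup topology: (((M,X),D),(T,(F,V))).
X and M form a cherry on this tree, so they are sister taxa.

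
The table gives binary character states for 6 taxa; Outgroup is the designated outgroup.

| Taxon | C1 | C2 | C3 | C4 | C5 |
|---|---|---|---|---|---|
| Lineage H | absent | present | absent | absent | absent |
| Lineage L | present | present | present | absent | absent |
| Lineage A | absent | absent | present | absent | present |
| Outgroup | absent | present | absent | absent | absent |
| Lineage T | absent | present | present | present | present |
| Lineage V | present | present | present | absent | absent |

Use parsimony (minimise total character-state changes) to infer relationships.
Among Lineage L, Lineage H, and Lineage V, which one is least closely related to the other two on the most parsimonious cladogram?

Lineage H

Character polarity is set by the outgroup: the derived state is whichever differs from the outgroup's state, so for C2 the derived state is 'absent', and for the remaining characters it is 'present'.
C1 (derived state 'present') is shared by Lineage L and Lineage V — a synapomorphy uniting that clade.
C2 (derived state 'absent') is unique to Lineage A (autapomorphy; uninformative for grouping).
Only Lineage A, Lineage L, Lineage T, and Lineage V show the derived state 'present' for C3, supporting them as a clade.
C4: derived state 'present' in Lineage T only — an autapomorphy, so it tells us nothing about relationships among taxa.
C5 (derived state 'present') is shared by Lineage A and Lineage T — a synapomorphy uniting that clade.
Most parsimonious ingroup topology: (((Lineage T,Lineage A),(Lineage L,Lineage V)),Lineage H).
Lineage L and Lineage V share a more recent common ancestor with each other than either does with Lineage H, so Lineage H is the least closely related of the three.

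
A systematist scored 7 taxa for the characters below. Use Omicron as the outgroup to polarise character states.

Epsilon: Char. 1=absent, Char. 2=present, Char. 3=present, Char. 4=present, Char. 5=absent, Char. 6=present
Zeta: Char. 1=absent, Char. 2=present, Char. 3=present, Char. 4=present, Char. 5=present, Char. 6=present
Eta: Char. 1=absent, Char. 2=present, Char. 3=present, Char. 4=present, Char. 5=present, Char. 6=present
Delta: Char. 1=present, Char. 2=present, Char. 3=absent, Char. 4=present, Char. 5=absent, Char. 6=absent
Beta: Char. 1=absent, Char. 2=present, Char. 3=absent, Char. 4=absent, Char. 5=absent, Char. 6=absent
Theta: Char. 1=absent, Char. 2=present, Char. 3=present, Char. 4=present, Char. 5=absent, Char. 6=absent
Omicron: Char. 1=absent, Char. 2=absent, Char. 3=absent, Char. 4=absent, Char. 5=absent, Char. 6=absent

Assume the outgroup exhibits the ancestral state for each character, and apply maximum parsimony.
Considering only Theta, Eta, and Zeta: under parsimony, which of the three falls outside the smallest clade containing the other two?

Theta

The outgroup has state 'absent' for every character, so 'present' is the derived state throughout.
Char. 1 (derived state 'present') is unique to Delta (autapomorphy; uninformative for grouping).
Char. 2 (derived state 'present') is shared by all ingroup taxa — unites the whole ingroup.
Only Epsilon, Eta, Theta, and Zeta show the derived state 'present' for Char. 3, supporting them as a clade.
Char. 4: derived state 'present' in Delta, Epsilon, Eta, Theta, and Zeta only — synapomorphy for {Delta, Epsilon, Eta, Theta, Zeta}.
Only Eta and Zeta show the derived state 'present' for Char. 5, supporting them as a clade.
Only Epsilon, Eta, and Zeta show the derived state 'present' for Char. 6, supporting them as a clade.
Most parsimonious ingroup topology: (((Theta,((Eta,Zeta),Epsilon)),Delta),Beta).
Eta and Zeta share a more recent common ancestor with each other than either does with Theta, so Theta is the least closely related of the three.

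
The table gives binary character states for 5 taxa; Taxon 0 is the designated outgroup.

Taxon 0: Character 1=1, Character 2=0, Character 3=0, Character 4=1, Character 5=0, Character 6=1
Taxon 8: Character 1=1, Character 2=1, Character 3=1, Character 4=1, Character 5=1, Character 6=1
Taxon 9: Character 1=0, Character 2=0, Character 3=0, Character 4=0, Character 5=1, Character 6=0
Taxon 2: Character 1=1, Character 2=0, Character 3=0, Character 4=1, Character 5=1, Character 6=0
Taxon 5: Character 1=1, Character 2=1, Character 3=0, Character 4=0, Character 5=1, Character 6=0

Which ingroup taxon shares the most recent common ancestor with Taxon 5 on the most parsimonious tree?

Taxon 9

Character polarity is set by the outgroup: the derived state is whichever differs from the outgroup's state, so for Character 1, Character 4, Character 6 the derived state is '0', and for the remaining characters it is '1'.
Character 1: derived state '0' in Taxon 9 only — an autapomorphy, so it tells us nothing about relationships among taxa.
Character 2 groups Taxon 5 and Taxon 8, which is incompatible with the clades supported by the remaining characters; treating it as convergent (homoplasy) costs fewer steps than any alternative tree.
Character 3 (derived state '1') is unique to Taxon 8 (autapomorphy; uninformative for grouping).
Only Taxon 5 and Taxon 9 show the derived state '0' for Character 4, supporting them as a clade.
Character 5 (derived state '1') is shared by all ingroup taxa — unites the whole ingroup.
Character 6: derived state '0' in Taxon 2, Taxon 5, and Taxon 9 only — synapomorphy for {Taxon 2, Taxon 5, Taxon 9}.
Most parsimonious ingroup topology: (Taxon 8,((Taxon 9,Taxon 5),Taxon 2)).
Taxon 5 and Taxon 9 form a cherry on this tree, so they are sister taxa.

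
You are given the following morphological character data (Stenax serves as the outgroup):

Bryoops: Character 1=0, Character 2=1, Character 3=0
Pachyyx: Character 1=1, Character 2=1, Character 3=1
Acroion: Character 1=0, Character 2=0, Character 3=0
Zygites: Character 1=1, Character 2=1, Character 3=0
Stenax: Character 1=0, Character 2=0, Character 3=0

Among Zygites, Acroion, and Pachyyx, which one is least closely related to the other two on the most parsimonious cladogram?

Acroion

The outgroup has state '0' for every character, so '1' is the derived state throughout.
Only Pachyyx and Zygites show the derived state '1' for Character 1, supporting them as a clade.
Character 2 (derived state '1') is shared by Bryoops, Pachyyx, and Zygites — a synapomorphy uniting that clade.
Character 3 (derived state '1') is unique to Pachyyx (autapomorphy; uninformative for grouping).
Most parsimonious ingroup topology: (((Zygites,Pachyyx),Bryoops),Acroion).
Pachyyx and Zygites share a more recent common ancestor with each other than either does with Acroion, so Acroion is the least closely related of the three.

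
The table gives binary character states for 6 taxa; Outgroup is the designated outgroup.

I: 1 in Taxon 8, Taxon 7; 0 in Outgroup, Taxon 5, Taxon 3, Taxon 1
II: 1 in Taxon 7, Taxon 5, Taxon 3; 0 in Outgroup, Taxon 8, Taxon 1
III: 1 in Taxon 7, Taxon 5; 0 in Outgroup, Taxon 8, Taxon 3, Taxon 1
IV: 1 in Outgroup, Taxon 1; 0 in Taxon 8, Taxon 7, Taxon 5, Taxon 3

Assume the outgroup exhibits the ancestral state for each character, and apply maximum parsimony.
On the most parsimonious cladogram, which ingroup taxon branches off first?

Character polarity is set by the outgroup: the derived state is whichever differs from the outgroup's state, so for IV the derived state is '0', and for the remaining characters it is '1'.
I groups Taxon 7 and Taxon 8, which is incompatible with the clades supported by the remaining characters; treating it as convergent (homoplasy) costs fewer steps than any alternative tree.
Only Taxon 3, Taxon 5, and Taxon 7 show the derived state '1' for II, supporting them as a clade.
Only Taxon 5 and Taxon 7 show the derived state '1' for III, supporting them as a clade.
Only Taxon 3, Taxon 5, Taxon 7, and Taxon 8 show the derived state '0' for IV, supporting them as a clade.
Most parsimonious ingroup topology: ((Taxon 8,((Taxon 7,Taxon 5),Taxon 3)),Taxon 1).
Taxon 1 is sister to the clade containing all other ingroup taxa, so it is the earliest-diverging (most basal) ingroup lineage.

Taxon 1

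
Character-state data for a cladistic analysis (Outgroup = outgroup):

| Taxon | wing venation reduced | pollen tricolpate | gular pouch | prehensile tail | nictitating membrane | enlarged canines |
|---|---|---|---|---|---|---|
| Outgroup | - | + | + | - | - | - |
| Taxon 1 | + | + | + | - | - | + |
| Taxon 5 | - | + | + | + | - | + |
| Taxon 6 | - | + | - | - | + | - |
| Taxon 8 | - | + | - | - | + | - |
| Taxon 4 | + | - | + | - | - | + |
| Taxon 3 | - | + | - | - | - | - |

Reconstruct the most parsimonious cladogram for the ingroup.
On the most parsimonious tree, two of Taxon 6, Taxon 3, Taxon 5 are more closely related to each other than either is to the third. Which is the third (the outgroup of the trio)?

Taxon 5

Character polarity is set by the outgroup: the derived state is whichever differs from the outgroup's state, so for pollen tricolpate, gular pouch the derived state is '-', and for the remaining characters it is '+'.
Only Taxon 1 and Taxon 4 show the derived state '+' for wing venation reduced, supporting them as a clade.
pollen tricolpate: derived state '-' in Taxon 4 only — an autapomorphy, so it tells us nothing about relationships among taxa.
Only Taxon 3, Taxon 6, and Taxon 8 show the derived state '-' for gular pouch, supporting them as a clade.
prehensile tail (derived state '+') is unique to Taxon 5 (autapomorphy; uninformative for grouping).
nictitating membrane (derived state '+') is shared by Taxon 6 and Taxon 8 — a synapomorphy uniting that clade.
enlarged canines: derived state '+' in Taxon 1, Taxon 4, and Taxon 5 only — synapomorphy for {Taxon 1, Taxon 4, Taxon 5}.
Most parsimonious ingroup topology: (((Taxon 1,Taxon 4),Taxon 5),((Taxon 6,Taxon 8),Taxon 3)).
Taxon 6 and Taxon 3 share a more recent common ancestor with each other than either does with Taxon 5, so Taxon 5 is the least closely related of the three.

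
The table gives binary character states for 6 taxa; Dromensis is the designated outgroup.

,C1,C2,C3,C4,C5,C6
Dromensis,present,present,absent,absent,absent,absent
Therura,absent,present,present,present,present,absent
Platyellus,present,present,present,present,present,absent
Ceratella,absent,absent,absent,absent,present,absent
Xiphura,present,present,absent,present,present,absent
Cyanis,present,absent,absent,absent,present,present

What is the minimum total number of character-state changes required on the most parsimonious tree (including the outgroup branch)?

7

Character polarity is set by the outgroup: the derived state is whichever differs from the outgroup's state, so for C1, C2 the derived state is 'absent', and for the remaining characters it is 'present'.
C1 (state 'absent') occurs in Ceratella and Therura but conflicts with the nesting implied by the other characters — most parsimoniously interpreted as homoplasy.
Only Ceratella and Cyanis show the derived state 'absent' for C2, supporting them as a clade.
Only Platyellus and Therura show the derived state 'present' for C3, supporting them as a clade.
C4: derived state 'present' in Platyellus, Therura, and Xiphura only — synapomorphy for {Platyellus, Therura, Xiphura}.
C5 (derived state 'present') is shared by all ingroup taxa — unites the whole ingroup.
C6: derived state 'present' in Cyanis only — an autapomorphy, so it tells us nothing about relationships among taxa.
Most parsimonious ingroup topology: (((Therura,Platyellus),Xiphura),(Ceratella,Cyanis)).
Changes per character on this tree: C1: 2; C2: 1; C3: 1; C4: 1; C5: 1; C6: 1.
Total = 7.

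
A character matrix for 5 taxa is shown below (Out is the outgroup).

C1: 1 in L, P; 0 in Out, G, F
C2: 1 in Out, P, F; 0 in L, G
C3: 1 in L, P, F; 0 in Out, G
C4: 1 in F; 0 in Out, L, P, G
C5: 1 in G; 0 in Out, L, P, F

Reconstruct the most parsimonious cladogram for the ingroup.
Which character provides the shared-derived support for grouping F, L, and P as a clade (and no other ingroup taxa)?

Character polarity is set by the outgroup: the derived state is whichever differs from the outgroup's state, so for C2 the derived state is '0', and for the remaining characters it is '1'.
C1 (derived state '1') is shared by L and P — a synapomorphy uniting that clade.
C2 groups G and L, which is incompatible with the clades supported by the remaining characters; treating it as convergent (homoplasy) costs fewer steps than any alternative tree.
C3: derived state '1' in F, L, and P only — synapomorphy for {F, L, P}.
C4: derived state '1' in F only — an autapomorphy, so it tells us nothing about relationships among taxa.
C5: derived state '1' in G only — an autapomorphy, so it tells us nothing about relationships among taxa.
Most parsimonious ingroup topology: (((L,P),F),G).
The clade {F, L, P} is supported by C3: its derived state '1' occurs in exactly those taxa and in no other taxon (including the outgroup).

C3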